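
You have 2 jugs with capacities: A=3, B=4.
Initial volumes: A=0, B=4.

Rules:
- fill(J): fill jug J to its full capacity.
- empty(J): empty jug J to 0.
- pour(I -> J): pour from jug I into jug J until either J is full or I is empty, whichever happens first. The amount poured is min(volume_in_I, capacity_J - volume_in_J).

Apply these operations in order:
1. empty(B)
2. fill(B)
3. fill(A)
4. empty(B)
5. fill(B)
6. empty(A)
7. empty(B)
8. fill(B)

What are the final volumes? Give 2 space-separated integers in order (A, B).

Answer: 0 4

Derivation:
Step 1: empty(B) -> (A=0 B=0)
Step 2: fill(B) -> (A=0 B=4)
Step 3: fill(A) -> (A=3 B=4)
Step 4: empty(B) -> (A=3 B=0)
Step 5: fill(B) -> (A=3 B=4)
Step 6: empty(A) -> (A=0 B=4)
Step 7: empty(B) -> (A=0 B=0)
Step 8: fill(B) -> (A=0 B=4)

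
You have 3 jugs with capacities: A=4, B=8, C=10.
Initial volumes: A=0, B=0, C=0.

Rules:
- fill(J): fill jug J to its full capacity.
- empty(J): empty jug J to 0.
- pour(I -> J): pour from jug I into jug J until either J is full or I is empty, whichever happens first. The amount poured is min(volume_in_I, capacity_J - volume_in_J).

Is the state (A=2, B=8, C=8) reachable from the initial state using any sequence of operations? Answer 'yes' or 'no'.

Answer: yes

Derivation:
BFS from (A=0, B=0, C=0):
  1. fill(C) -> (A=0 B=0 C=10)
  2. pour(C -> B) -> (A=0 B=8 C=2)
  3. pour(C -> A) -> (A=2 B=8 C=0)
  4. pour(B -> C) -> (A=2 B=0 C=8)
  5. fill(B) -> (A=2 B=8 C=8)
Target reached → yes.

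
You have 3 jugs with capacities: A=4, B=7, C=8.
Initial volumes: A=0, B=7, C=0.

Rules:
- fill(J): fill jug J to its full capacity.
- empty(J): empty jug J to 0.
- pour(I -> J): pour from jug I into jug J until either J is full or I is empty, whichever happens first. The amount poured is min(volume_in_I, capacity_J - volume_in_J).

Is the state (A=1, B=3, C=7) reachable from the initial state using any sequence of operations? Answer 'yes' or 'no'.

Answer: no

Derivation:
BFS explored all 234 reachable states.
Reachable set includes: (0,0,0), (0,0,1), (0,0,2), (0,0,3), (0,0,4), (0,0,5), (0,0,6), (0,0,7), (0,0,8), (0,1,0), (0,1,1), (0,1,2) ...
Target (A=1, B=3, C=7) not in reachable set → no.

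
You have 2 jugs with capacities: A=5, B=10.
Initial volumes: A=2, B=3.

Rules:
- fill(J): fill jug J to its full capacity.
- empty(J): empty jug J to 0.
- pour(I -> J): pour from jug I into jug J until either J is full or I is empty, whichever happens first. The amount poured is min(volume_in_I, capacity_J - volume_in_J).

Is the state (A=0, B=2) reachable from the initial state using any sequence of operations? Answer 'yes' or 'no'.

Answer: yes

Derivation:
BFS from (A=2, B=3):
  1. empty(B) -> (A=2 B=0)
  2. pour(A -> B) -> (A=0 B=2)
Target reached → yes.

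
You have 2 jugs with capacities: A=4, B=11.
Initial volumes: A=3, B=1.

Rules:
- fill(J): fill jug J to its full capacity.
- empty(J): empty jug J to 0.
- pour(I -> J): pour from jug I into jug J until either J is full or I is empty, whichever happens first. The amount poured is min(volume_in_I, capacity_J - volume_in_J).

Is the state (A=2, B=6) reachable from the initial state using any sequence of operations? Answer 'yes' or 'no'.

Answer: no

Derivation:
BFS explored all 31 reachable states.
Reachable set includes: (0,0), (0,1), (0,2), (0,3), (0,4), (0,5), (0,6), (0,7), (0,8), (0,9), (0,10), (0,11) ...
Target (A=2, B=6) not in reachable set → no.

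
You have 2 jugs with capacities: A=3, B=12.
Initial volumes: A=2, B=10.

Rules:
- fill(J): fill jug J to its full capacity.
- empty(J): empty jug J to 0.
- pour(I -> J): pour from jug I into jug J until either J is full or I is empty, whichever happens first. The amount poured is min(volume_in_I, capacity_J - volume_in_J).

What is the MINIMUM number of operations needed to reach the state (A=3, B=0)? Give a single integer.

BFS from (A=2, B=10). One shortest path:
  1. fill(A) -> (A=3 B=10)
  2. empty(B) -> (A=3 B=0)
Reached target in 2 moves.

Answer: 2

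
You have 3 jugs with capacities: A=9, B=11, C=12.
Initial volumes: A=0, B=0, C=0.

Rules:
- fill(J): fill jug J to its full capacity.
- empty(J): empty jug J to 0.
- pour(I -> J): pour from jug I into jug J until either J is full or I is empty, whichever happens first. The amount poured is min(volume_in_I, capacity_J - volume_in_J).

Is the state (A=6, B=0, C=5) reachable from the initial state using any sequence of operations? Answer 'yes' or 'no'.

Answer: yes

Derivation:
BFS from (A=0, B=0, C=0):
  1. fill(B) -> (A=0 B=11 C=0)
  2. pour(B -> A) -> (A=9 B=2 C=0)
  3. pour(A -> C) -> (A=0 B=2 C=9)
  4. pour(B -> A) -> (A=2 B=0 C=9)
  5. fill(B) -> (A=2 B=11 C=9)
  6. pour(B -> A) -> (A=9 B=4 C=9)
  7. pour(A -> C) -> (A=6 B=4 C=12)
  8. pour(C -> B) -> (A=6 B=11 C=5)
  9. empty(B) -> (A=6 B=0 C=5)
Target reached → yes.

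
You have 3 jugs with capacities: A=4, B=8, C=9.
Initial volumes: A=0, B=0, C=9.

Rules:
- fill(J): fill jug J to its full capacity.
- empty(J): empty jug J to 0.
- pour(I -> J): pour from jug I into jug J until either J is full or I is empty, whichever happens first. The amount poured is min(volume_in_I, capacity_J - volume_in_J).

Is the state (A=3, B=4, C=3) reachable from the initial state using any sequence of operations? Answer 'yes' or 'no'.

Answer: no

Derivation:
BFS explored all 282 reachable states.
Reachable set includes: (0,0,0), (0,0,1), (0,0,2), (0,0,3), (0,0,4), (0,0,5), (0,0,6), (0,0,7), (0,0,8), (0,0,9), (0,1,0), (0,1,1) ...
Target (A=3, B=4, C=3) not in reachable set → no.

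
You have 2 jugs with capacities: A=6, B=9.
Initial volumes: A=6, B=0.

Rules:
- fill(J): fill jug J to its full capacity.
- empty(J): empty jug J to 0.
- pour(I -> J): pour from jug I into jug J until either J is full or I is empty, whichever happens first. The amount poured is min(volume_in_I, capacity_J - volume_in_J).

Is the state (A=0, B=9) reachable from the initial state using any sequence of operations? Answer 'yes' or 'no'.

BFS from (A=6, B=0):
  1. empty(A) -> (A=0 B=0)
  2. fill(B) -> (A=0 B=9)
Target reached → yes.

Answer: yes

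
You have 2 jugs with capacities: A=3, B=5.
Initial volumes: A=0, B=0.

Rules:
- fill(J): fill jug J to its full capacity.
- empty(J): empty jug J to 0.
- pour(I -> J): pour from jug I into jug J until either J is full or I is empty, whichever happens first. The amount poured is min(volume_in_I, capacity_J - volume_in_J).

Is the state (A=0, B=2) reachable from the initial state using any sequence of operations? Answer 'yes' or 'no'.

BFS from (A=0, B=0):
  1. fill(B) -> (A=0 B=5)
  2. pour(B -> A) -> (A=3 B=2)
  3. empty(A) -> (A=0 B=2)
Target reached → yes.

Answer: yes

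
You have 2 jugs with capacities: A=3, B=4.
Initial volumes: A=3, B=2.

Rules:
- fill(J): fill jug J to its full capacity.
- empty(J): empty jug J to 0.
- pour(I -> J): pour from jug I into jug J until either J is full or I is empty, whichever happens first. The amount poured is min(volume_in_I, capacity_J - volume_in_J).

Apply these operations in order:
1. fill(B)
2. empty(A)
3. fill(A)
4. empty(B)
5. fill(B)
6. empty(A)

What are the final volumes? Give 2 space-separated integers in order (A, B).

Answer: 0 4

Derivation:
Step 1: fill(B) -> (A=3 B=4)
Step 2: empty(A) -> (A=0 B=4)
Step 3: fill(A) -> (A=3 B=4)
Step 4: empty(B) -> (A=3 B=0)
Step 5: fill(B) -> (A=3 B=4)
Step 6: empty(A) -> (A=0 B=4)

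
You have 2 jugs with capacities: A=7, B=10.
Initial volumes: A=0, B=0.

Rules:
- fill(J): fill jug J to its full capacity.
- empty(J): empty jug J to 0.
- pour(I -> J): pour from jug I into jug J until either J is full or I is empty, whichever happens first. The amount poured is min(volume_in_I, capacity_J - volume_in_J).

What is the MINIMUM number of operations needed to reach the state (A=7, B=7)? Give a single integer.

Answer: 3

Derivation:
BFS from (A=0, B=0). One shortest path:
  1. fill(A) -> (A=7 B=0)
  2. pour(A -> B) -> (A=0 B=7)
  3. fill(A) -> (A=7 B=7)
Reached target in 3 moves.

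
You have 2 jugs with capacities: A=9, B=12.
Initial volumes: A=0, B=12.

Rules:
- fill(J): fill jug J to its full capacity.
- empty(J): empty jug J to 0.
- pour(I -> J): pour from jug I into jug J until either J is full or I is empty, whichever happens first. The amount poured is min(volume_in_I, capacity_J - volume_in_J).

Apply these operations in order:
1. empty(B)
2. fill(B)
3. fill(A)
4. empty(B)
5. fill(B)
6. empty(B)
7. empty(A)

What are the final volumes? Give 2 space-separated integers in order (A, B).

Step 1: empty(B) -> (A=0 B=0)
Step 2: fill(B) -> (A=0 B=12)
Step 3: fill(A) -> (A=9 B=12)
Step 4: empty(B) -> (A=9 B=0)
Step 5: fill(B) -> (A=9 B=12)
Step 6: empty(B) -> (A=9 B=0)
Step 7: empty(A) -> (A=0 B=0)

Answer: 0 0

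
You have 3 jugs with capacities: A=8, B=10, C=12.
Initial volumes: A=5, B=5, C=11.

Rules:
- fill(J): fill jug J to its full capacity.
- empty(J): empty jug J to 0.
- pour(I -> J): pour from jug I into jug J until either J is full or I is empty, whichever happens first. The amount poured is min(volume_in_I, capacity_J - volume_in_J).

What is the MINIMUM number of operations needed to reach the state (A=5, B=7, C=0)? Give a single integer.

Answer: 4

Derivation:
BFS from (A=5, B=5, C=11). One shortest path:
  1. fill(C) -> (A=5 B=5 C=12)
  2. pour(C -> B) -> (A=5 B=10 C=7)
  3. empty(B) -> (A=5 B=0 C=7)
  4. pour(C -> B) -> (A=5 B=7 C=0)
Reached target in 4 moves.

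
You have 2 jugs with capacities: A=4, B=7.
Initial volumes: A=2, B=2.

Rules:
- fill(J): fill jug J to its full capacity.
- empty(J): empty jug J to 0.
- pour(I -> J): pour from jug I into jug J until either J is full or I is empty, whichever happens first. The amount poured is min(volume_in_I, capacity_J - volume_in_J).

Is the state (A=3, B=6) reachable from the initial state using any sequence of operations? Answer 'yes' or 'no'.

Answer: no

Derivation:
BFS explored all 23 reachable states.
Reachable set includes: (0,0), (0,1), (0,2), (0,3), (0,4), (0,5), (0,6), (0,7), (1,0), (1,7), (2,0), (2,2) ...
Target (A=3, B=6) not in reachable set → no.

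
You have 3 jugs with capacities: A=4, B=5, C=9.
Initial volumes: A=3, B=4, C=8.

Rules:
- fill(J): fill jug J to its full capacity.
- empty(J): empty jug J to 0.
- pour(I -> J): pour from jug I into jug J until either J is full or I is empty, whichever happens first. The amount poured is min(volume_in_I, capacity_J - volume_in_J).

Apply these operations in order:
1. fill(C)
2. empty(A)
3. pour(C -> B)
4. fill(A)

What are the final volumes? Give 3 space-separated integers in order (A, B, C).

Step 1: fill(C) -> (A=3 B=4 C=9)
Step 2: empty(A) -> (A=0 B=4 C=9)
Step 3: pour(C -> B) -> (A=0 B=5 C=8)
Step 4: fill(A) -> (A=4 B=5 C=8)

Answer: 4 5 8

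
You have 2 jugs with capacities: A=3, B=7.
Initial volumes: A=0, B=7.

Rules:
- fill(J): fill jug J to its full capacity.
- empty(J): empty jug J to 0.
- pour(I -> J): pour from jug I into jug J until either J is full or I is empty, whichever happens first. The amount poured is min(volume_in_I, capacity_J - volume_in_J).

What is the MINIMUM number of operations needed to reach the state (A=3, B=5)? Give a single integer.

BFS from (A=0, B=7). One shortest path:
  1. pour(B -> A) -> (A=3 B=4)
  2. empty(A) -> (A=0 B=4)
  3. pour(B -> A) -> (A=3 B=1)
  4. empty(A) -> (A=0 B=1)
  5. pour(B -> A) -> (A=1 B=0)
  6. fill(B) -> (A=1 B=7)
  7. pour(B -> A) -> (A=3 B=5)
Reached target in 7 moves.

Answer: 7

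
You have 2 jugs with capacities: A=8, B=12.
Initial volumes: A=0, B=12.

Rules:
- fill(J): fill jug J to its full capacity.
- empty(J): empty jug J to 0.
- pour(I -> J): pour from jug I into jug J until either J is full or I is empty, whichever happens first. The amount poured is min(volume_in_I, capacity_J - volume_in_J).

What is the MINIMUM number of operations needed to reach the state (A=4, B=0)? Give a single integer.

Answer: 3

Derivation:
BFS from (A=0, B=12). One shortest path:
  1. pour(B -> A) -> (A=8 B=4)
  2. empty(A) -> (A=0 B=4)
  3. pour(B -> A) -> (A=4 B=0)
Reached target in 3 moves.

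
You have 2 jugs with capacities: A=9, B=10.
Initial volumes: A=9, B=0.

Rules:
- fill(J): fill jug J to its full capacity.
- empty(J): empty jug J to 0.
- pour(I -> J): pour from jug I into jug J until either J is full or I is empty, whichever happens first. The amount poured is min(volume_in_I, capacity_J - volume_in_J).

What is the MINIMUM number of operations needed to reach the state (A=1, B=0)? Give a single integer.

Answer: 5

Derivation:
BFS from (A=9, B=0). One shortest path:
  1. empty(A) -> (A=0 B=0)
  2. fill(B) -> (A=0 B=10)
  3. pour(B -> A) -> (A=9 B=1)
  4. empty(A) -> (A=0 B=1)
  5. pour(B -> A) -> (A=1 B=0)
Reached target in 5 moves.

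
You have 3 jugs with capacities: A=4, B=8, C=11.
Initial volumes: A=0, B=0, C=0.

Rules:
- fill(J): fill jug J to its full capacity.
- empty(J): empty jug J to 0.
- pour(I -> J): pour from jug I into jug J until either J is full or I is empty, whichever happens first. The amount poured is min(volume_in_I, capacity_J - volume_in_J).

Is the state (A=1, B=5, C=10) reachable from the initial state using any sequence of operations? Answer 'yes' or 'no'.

Answer: no

Derivation:
BFS explored all 330 reachable states.
Reachable set includes: (0,0,0), (0,0,1), (0,0,2), (0,0,3), (0,0,4), (0,0,5), (0,0,6), (0,0,7), (0,0,8), (0,0,9), (0,0,10), (0,0,11) ...
Target (A=1, B=5, C=10) not in reachable set → no.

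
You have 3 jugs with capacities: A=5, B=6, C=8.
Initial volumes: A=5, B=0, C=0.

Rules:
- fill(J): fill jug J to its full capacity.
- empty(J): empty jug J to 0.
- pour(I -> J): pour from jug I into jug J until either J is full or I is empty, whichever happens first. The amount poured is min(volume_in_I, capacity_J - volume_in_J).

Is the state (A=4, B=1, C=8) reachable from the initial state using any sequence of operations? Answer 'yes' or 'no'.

BFS from (A=5, B=0, C=0):
  1. fill(C) -> (A=5 B=0 C=8)
  2. pour(A -> B) -> (A=0 B=5 C=8)
  3. pour(C -> A) -> (A=5 B=5 C=3)
  4. pour(A -> B) -> (A=4 B=6 C=3)
  5. pour(B -> C) -> (A=4 B=1 C=8)
Target reached → yes.

Answer: yes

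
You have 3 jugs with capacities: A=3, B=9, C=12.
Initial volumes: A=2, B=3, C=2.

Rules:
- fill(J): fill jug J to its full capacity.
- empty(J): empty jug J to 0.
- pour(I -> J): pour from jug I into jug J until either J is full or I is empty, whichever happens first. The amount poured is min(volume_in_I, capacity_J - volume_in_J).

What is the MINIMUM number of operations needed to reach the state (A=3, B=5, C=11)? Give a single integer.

Answer: 3

Derivation:
BFS from (A=2, B=3, C=2). One shortest path:
  1. pour(C -> B) -> (A=2 B=5 C=0)
  2. fill(C) -> (A=2 B=5 C=12)
  3. pour(C -> A) -> (A=3 B=5 C=11)
Reached target in 3 moves.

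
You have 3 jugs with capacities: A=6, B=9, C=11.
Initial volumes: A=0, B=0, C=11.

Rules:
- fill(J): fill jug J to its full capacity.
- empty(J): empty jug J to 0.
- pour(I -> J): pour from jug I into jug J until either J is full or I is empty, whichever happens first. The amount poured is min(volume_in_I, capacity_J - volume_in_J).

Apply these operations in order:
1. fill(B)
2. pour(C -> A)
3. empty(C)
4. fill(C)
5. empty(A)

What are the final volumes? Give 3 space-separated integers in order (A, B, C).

Step 1: fill(B) -> (A=0 B=9 C=11)
Step 2: pour(C -> A) -> (A=6 B=9 C=5)
Step 3: empty(C) -> (A=6 B=9 C=0)
Step 4: fill(C) -> (A=6 B=9 C=11)
Step 5: empty(A) -> (A=0 B=9 C=11)

Answer: 0 9 11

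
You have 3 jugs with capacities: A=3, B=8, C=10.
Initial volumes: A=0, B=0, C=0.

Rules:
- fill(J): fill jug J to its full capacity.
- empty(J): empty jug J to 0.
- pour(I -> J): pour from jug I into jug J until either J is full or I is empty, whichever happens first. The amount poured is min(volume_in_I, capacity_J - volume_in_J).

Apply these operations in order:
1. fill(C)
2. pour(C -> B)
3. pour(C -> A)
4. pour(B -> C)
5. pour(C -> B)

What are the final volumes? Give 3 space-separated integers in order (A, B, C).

Step 1: fill(C) -> (A=0 B=0 C=10)
Step 2: pour(C -> B) -> (A=0 B=8 C=2)
Step 3: pour(C -> A) -> (A=2 B=8 C=0)
Step 4: pour(B -> C) -> (A=2 B=0 C=8)
Step 5: pour(C -> B) -> (A=2 B=8 C=0)

Answer: 2 8 0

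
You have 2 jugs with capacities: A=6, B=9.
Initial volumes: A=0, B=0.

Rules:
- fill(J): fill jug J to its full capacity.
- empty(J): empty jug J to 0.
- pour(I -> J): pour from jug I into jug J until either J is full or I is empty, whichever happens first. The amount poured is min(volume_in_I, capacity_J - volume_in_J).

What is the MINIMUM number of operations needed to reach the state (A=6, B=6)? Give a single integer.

Answer: 3

Derivation:
BFS from (A=0, B=0). One shortest path:
  1. fill(A) -> (A=6 B=0)
  2. pour(A -> B) -> (A=0 B=6)
  3. fill(A) -> (A=6 B=6)
Reached target in 3 moves.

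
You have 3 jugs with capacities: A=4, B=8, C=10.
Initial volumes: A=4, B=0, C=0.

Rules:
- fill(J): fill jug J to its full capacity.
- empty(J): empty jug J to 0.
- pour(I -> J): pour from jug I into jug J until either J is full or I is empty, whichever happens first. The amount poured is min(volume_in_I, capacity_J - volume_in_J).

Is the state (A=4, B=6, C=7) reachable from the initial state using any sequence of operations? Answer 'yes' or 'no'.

BFS explored all 78 reachable states.
Reachable set includes: (0,0,0), (0,0,2), (0,0,4), (0,0,6), (0,0,8), (0,0,10), (0,2,0), (0,2,2), (0,2,4), (0,2,6), (0,2,8), (0,2,10) ...
Target (A=4, B=6, C=7) not in reachable set → no.

Answer: no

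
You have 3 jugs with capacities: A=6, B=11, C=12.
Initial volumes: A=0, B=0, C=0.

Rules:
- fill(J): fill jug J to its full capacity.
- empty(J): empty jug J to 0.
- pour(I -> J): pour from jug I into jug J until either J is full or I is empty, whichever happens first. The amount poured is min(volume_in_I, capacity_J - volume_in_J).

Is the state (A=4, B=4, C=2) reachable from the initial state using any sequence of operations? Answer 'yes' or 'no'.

BFS explored all 542 reachable states.
Reachable set includes: (0,0,0), (0,0,1), (0,0,2), (0,0,3), (0,0,4), (0,0,5), (0,0,6), (0,0,7), (0,0,8), (0,0,9), (0,0,10), (0,0,11) ...
Target (A=4, B=4, C=2) not in reachable set → no.

Answer: no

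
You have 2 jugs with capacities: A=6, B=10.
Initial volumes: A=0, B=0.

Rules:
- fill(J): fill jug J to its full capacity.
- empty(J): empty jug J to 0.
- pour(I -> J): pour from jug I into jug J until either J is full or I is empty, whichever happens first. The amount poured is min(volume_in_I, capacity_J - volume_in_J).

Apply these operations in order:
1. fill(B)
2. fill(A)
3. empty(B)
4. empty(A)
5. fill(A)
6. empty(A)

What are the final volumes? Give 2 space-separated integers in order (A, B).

Step 1: fill(B) -> (A=0 B=10)
Step 2: fill(A) -> (A=6 B=10)
Step 3: empty(B) -> (A=6 B=0)
Step 4: empty(A) -> (A=0 B=0)
Step 5: fill(A) -> (A=6 B=0)
Step 6: empty(A) -> (A=0 B=0)

Answer: 0 0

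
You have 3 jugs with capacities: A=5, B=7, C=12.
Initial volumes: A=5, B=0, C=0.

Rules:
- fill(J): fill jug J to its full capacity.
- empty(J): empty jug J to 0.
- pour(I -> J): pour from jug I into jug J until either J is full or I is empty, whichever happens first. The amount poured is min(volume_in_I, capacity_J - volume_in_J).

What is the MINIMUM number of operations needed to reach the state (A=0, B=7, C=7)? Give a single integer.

BFS from (A=5, B=0, C=0). One shortest path:
  1. empty(A) -> (A=0 B=0 C=0)
  2. fill(B) -> (A=0 B=7 C=0)
  3. pour(B -> C) -> (A=0 B=0 C=7)
  4. fill(B) -> (A=0 B=7 C=7)
Reached target in 4 moves.

Answer: 4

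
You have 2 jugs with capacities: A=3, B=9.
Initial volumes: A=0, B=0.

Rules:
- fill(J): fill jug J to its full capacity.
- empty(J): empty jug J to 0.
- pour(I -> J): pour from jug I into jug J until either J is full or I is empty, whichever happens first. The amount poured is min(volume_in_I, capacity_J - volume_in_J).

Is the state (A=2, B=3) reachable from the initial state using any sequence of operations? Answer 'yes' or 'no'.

Answer: no

Derivation:
BFS explored all 8 reachable states.
Reachable set includes: (0,0), (0,3), (0,6), (0,9), (3,0), (3,3), (3,6), (3,9)
Target (A=2, B=3) not in reachable set → no.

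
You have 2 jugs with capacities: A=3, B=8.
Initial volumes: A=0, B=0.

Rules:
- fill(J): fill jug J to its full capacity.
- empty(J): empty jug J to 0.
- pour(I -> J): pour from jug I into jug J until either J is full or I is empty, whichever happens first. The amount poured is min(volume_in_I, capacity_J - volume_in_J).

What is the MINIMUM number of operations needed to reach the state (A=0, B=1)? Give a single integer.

Answer: 8

Derivation:
BFS from (A=0, B=0). One shortest path:
  1. fill(A) -> (A=3 B=0)
  2. pour(A -> B) -> (A=0 B=3)
  3. fill(A) -> (A=3 B=3)
  4. pour(A -> B) -> (A=0 B=6)
  5. fill(A) -> (A=3 B=6)
  6. pour(A -> B) -> (A=1 B=8)
  7. empty(B) -> (A=1 B=0)
  8. pour(A -> B) -> (A=0 B=1)
Reached target in 8 moves.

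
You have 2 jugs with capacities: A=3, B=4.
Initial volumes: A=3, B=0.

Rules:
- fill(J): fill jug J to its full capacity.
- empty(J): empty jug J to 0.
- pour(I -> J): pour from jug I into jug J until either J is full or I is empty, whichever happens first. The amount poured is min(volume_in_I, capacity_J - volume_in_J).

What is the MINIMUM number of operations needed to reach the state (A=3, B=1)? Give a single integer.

BFS from (A=3, B=0). One shortest path:
  1. empty(A) -> (A=0 B=0)
  2. fill(B) -> (A=0 B=4)
  3. pour(B -> A) -> (A=3 B=1)
Reached target in 3 moves.

Answer: 3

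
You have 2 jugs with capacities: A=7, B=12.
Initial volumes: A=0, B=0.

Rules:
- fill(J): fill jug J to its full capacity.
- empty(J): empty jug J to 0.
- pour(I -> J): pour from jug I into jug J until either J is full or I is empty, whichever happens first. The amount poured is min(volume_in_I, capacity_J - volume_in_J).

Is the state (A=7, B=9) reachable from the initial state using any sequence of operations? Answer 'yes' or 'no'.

Answer: yes

Derivation:
BFS from (A=0, B=0):
  1. fill(A) -> (A=7 B=0)
  2. pour(A -> B) -> (A=0 B=7)
  3. fill(A) -> (A=7 B=7)
  4. pour(A -> B) -> (A=2 B=12)
  5. empty(B) -> (A=2 B=0)
  6. pour(A -> B) -> (A=0 B=2)
  7. fill(A) -> (A=7 B=2)
  8. pour(A -> B) -> (A=0 B=9)
  9. fill(A) -> (A=7 B=9)
Target reached → yes.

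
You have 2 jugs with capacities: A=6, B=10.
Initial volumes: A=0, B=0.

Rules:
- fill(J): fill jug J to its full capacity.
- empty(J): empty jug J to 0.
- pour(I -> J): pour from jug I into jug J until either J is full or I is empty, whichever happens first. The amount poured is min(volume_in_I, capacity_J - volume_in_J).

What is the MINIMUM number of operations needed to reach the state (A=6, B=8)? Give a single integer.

BFS from (A=0, B=0). One shortest path:
  1. fill(B) -> (A=0 B=10)
  2. pour(B -> A) -> (A=6 B=4)
  3. empty(A) -> (A=0 B=4)
  4. pour(B -> A) -> (A=4 B=0)
  5. fill(B) -> (A=4 B=10)
  6. pour(B -> A) -> (A=6 B=8)
Reached target in 6 moves.

Answer: 6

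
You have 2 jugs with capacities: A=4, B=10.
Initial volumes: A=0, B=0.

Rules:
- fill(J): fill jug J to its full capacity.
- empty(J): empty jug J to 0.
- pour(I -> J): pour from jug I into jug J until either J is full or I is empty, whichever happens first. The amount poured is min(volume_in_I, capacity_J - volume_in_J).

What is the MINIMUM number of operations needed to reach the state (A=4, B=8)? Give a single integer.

Answer: 5

Derivation:
BFS from (A=0, B=0). One shortest path:
  1. fill(A) -> (A=4 B=0)
  2. pour(A -> B) -> (A=0 B=4)
  3. fill(A) -> (A=4 B=4)
  4. pour(A -> B) -> (A=0 B=8)
  5. fill(A) -> (A=4 B=8)
Reached target in 5 moves.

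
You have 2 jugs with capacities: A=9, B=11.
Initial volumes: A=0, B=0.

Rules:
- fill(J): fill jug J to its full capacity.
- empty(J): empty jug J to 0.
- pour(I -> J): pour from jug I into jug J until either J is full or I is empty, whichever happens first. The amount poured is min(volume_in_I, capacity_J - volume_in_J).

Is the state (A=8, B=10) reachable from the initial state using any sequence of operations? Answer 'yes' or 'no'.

Answer: no

Derivation:
BFS explored all 40 reachable states.
Reachable set includes: (0,0), (0,1), (0,2), (0,3), (0,4), (0,5), (0,6), (0,7), (0,8), (0,9), (0,10), (0,11) ...
Target (A=8, B=10) not in reachable set → no.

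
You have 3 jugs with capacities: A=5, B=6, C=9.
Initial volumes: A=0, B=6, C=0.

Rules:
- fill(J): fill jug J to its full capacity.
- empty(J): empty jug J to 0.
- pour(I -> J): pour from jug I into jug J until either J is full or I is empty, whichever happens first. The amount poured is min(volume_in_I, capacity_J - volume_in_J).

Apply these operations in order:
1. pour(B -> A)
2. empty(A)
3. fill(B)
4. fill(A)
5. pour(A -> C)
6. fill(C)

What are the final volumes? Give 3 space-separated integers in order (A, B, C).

Answer: 0 6 9

Derivation:
Step 1: pour(B -> A) -> (A=5 B=1 C=0)
Step 2: empty(A) -> (A=0 B=1 C=0)
Step 3: fill(B) -> (A=0 B=6 C=0)
Step 4: fill(A) -> (A=5 B=6 C=0)
Step 5: pour(A -> C) -> (A=0 B=6 C=5)
Step 6: fill(C) -> (A=0 B=6 C=9)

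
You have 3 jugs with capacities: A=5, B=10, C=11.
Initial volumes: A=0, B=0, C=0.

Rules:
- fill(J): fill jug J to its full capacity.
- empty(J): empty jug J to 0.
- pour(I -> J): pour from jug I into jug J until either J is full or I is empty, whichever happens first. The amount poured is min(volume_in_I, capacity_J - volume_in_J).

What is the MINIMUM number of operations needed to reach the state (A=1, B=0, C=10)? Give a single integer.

BFS from (A=0, B=0, C=0). One shortest path:
  1. fill(C) -> (A=0 B=0 C=11)
  2. pour(C -> B) -> (A=0 B=10 C=1)
  3. pour(C -> A) -> (A=1 B=10 C=0)
  4. pour(B -> C) -> (A=1 B=0 C=10)
Reached target in 4 moves.

Answer: 4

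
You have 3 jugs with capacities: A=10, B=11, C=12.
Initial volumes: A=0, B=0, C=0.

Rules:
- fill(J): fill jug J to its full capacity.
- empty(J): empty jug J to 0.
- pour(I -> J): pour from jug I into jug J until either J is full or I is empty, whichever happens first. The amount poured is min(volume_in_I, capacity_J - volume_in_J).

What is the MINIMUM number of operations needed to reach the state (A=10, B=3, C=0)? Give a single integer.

Answer: 6

Derivation:
BFS from (A=0, B=0, C=0). One shortest path:
  1. fill(B) -> (A=0 B=11 C=0)
  2. fill(C) -> (A=0 B=11 C=12)
  3. pour(B -> A) -> (A=10 B=1 C=12)
  4. empty(A) -> (A=0 B=1 C=12)
  5. pour(C -> A) -> (A=10 B=1 C=2)
  6. pour(C -> B) -> (A=10 B=3 C=0)
Reached target in 6 moves.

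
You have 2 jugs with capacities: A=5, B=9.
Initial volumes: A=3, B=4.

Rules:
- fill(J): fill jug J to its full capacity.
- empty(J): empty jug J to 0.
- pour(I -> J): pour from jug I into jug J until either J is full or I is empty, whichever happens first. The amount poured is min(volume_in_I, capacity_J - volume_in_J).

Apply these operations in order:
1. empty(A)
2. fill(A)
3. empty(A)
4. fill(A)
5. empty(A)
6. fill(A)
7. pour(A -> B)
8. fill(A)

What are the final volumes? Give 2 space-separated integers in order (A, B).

Step 1: empty(A) -> (A=0 B=4)
Step 2: fill(A) -> (A=5 B=4)
Step 3: empty(A) -> (A=0 B=4)
Step 4: fill(A) -> (A=5 B=4)
Step 5: empty(A) -> (A=0 B=4)
Step 6: fill(A) -> (A=5 B=4)
Step 7: pour(A -> B) -> (A=0 B=9)
Step 8: fill(A) -> (A=5 B=9)

Answer: 5 9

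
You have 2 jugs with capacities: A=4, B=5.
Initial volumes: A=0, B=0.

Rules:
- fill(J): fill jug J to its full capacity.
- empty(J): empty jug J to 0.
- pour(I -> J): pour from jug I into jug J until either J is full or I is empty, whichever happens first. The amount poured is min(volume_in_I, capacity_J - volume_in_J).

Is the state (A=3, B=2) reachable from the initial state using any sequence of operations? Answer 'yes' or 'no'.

Answer: no

Derivation:
BFS explored all 18 reachable states.
Reachable set includes: (0,0), (0,1), (0,2), (0,3), (0,4), (0,5), (1,0), (1,5), (2,0), (2,5), (3,0), (3,5) ...
Target (A=3, B=2) not in reachable set → no.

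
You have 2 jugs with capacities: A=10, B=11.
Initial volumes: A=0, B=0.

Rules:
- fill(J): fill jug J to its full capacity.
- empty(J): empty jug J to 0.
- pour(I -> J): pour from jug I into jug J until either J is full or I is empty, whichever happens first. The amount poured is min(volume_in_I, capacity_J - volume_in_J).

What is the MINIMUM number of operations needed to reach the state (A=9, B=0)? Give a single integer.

BFS from (A=0, B=0). One shortest path:
  1. fill(A) -> (A=10 B=0)
  2. pour(A -> B) -> (A=0 B=10)
  3. fill(A) -> (A=10 B=10)
  4. pour(A -> B) -> (A=9 B=11)
  5. empty(B) -> (A=9 B=0)
Reached target in 5 moves.

Answer: 5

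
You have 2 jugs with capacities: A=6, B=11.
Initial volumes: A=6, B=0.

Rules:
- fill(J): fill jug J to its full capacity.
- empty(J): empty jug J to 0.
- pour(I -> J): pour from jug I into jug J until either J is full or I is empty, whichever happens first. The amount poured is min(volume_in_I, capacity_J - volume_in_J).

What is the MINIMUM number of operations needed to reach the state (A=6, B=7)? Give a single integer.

BFS from (A=6, B=0). One shortest path:
  1. pour(A -> B) -> (A=0 B=6)
  2. fill(A) -> (A=6 B=6)
  3. pour(A -> B) -> (A=1 B=11)
  4. empty(B) -> (A=1 B=0)
  5. pour(A -> B) -> (A=0 B=1)
  6. fill(A) -> (A=6 B=1)
  7. pour(A -> B) -> (A=0 B=7)
  8. fill(A) -> (A=6 B=7)
Reached target in 8 moves.

Answer: 8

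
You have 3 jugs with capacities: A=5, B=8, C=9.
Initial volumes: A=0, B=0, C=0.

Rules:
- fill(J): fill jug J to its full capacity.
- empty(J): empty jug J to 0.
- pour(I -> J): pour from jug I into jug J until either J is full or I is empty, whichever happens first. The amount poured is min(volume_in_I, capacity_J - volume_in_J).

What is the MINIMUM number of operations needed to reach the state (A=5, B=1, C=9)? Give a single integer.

Answer: 6

Derivation:
BFS from (A=0, B=0, C=0). One shortest path:
  1. fill(A) -> (A=5 B=0 C=0)
  2. fill(C) -> (A=5 B=0 C=9)
  3. pour(C -> B) -> (A=5 B=8 C=1)
  4. empty(B) -> (A=5 B=0 C=1)
  5. pour(C -> B) -> (A=5 B=1 C=0)
  6. fill(C) -> (A=5 B=1 C=9)
Reached target in 6 moves.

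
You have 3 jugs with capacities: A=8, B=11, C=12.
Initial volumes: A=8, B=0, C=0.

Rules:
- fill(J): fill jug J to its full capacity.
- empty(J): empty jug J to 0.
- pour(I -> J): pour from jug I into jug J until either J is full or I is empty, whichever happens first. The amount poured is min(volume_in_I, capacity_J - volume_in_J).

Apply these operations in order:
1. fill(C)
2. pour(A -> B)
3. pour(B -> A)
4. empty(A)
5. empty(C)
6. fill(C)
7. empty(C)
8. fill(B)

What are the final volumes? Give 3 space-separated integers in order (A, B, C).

Answer: 0 11 0

Derivation:
Step 1: fill(C) -> (A=8 B=0 C=12)
Step 2: pour(A -> B) -> (A=0 B=8 C=12)
Step 3: pour(B -> A) -> (A=8 B=0 C=12)
Step 4: empty(A) -> (A=0 B=0 C=12)
Step 5: empty(C) -> (A=0 B=0 C=0)
Step 6: fill(C) -> (A=0 B=0 C=12)
Step 7: empty(C) -> (A=0 B=0 C=0)
Step 8: fill(B) -> (A=0 B=11 C=0)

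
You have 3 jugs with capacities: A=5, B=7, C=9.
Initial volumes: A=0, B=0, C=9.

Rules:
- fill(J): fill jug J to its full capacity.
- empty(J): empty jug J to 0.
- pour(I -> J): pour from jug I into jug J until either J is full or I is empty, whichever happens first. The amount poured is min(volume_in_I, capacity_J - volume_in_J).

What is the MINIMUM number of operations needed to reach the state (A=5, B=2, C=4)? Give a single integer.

BFS from (A=0, B=0, C=9). One shortest path:
  1. fill(B) -> (A=0 B=7 C=9)
  2. pour(B -> A) -> (A=5 B=2 C=9)
  3. empty(A) -> (A=0 B=2 C=9)
  4. pour(C -> A) -> (A=5 B=2 C=4)
Reached target in 4 moves.

Answer: 4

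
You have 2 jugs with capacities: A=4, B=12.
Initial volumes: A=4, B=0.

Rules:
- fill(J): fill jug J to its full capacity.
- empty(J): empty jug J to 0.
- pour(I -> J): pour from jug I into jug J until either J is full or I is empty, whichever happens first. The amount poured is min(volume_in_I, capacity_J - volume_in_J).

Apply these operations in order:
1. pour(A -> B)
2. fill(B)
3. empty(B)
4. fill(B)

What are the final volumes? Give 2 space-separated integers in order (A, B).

Answer: 0 12

Derivation:
Step 1: pour(A -> B) -> (A=0 B=4)
Step 2: fill(B) -> (A=0 B=12)
Step 3: empty(B) -> (A=0 B=0)
Step 4: fill(B) -> (A=0 B=12)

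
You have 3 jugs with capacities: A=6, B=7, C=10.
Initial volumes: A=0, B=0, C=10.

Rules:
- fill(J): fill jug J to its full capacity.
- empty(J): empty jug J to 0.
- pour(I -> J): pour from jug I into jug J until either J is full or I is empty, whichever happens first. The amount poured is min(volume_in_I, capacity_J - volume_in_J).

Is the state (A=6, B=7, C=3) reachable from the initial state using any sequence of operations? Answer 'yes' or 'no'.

Answer: yes

Derivation:
BFS from (A=0, B=0, C=10):
  1. fill(A) -> (A=6 B=0 C=10)
  2. pour(C -> B) -> (A=6 B=7 C=3)
Target reached → yes.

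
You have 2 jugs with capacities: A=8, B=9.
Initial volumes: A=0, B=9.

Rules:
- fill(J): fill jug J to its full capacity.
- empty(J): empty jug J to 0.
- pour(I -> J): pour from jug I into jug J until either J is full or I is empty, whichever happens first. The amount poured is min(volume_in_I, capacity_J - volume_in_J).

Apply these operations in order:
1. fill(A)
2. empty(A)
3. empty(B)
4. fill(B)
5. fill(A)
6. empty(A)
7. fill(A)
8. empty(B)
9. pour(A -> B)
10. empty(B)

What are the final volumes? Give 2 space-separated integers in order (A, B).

Answer: 0 0

Derivation:
Step 1: fill(A) -> (A=8 B=9)
Step 2: empty(A) -> (A=0 B=9)
Step 3: empty(B) -> (A=0 B=0)
Step 4: fill(B) -> (A=0 B=9)
Step 5: fill(A) -> (A=8 B=9)
Step 6: empty(A) -> (A=0 B=9)
Step 7: fill(A) -> (A=8 B=9)
Step 8: empty(B) -> (A=8 B=0)
Step 9: pour(A -> B) -> (A=0 B=8)
Step 10: empty(B) -> (A=0 B=0)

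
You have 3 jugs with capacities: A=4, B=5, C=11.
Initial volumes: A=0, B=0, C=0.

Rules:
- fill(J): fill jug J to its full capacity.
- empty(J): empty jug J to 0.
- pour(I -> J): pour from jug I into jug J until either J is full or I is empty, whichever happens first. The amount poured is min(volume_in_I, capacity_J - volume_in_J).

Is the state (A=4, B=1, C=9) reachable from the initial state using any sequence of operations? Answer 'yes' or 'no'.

BFS from (A=0, B=0, C=0):
  1. fill(A) -> (A=4 B=0 C=0)
  2. fill(B) -> (A=4 B=5 C=0)
  3. pour(A -> C) -> (A=0 B=5 C=4)
  4. pour(B -> C) -> (A=0 B=0 C=9)
  5. fill(B) -> (A=0 B=5 C=9)
  6. pour(B -> A) -> (A=4 B=1 C=9)
Target reached → yes.

Answer: yes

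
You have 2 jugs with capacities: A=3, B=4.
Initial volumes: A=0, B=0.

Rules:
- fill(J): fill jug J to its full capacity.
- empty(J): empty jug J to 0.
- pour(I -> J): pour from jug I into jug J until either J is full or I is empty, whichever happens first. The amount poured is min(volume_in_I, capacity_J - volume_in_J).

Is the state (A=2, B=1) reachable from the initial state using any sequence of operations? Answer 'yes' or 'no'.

BFS explored all 14 reachable states.
Reachable set includes: (0,0), (0,1), (0,2), (0,3), (0,4), (1,0), (1,4), (2,0), (2,4), (3,0), (3,1), (3,2) ...
Target (A=2, B=1) not in reachable set → no.

Answer: no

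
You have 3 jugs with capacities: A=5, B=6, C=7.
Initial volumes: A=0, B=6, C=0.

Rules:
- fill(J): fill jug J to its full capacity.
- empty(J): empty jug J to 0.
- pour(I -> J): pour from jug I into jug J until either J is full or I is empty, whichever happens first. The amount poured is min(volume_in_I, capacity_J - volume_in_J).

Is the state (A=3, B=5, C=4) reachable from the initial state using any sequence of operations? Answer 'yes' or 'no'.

BFS explored all 216 reachable states.
Reachable set includes: (0,0,0), (0,0,1), (0,0,2), (0,0,3), (0,0,4), (0,0,5), (0,0,6), (0,0,7), (0,1,0), (0,1,1), (0,1,2), (0,1,3) ...
Target (A=3, B=5, C=4) not in reachable set → no.

Answer: no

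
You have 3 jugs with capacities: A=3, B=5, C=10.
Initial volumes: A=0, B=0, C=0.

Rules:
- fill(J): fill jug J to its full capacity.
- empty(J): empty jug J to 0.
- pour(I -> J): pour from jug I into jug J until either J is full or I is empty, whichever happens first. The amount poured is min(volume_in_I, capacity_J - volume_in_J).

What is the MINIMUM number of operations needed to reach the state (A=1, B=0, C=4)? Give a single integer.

BFS from (A=0, B=0, C=0). One shortest path:
  1. fill(C) -> (A=0 B=0 C=10)
  2. pour(C -> A) -> (A=3 B=0 C=7)
  3. pour(A -> B) -> (A=0 B=3 C=7)
  4. pour(C -> A) -> (A=3 B=3 C=4)
  5. pour(A -> B) -> (A=1 B=5 C=4)
  6. empty(B) -> (A=1 B=0 C=4)
Reached target in 6 moves.

Answer: 6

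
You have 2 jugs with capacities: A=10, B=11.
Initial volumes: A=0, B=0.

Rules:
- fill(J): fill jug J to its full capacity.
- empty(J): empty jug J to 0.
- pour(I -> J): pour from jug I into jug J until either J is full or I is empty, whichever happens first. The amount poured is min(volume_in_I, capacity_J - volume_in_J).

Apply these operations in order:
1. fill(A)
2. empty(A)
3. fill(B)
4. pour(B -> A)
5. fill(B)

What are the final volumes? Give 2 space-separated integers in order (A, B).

Answer: 10 11

Derivation:
Step 1: fill(A) -> (A=10 B=0)
Step 2: empty(A) -> (A=0 B=0)
Step 3: fill(B) -> (A=0 B=11)
Step 4: pour(B -> A) -> (A=10 B=1)
Step 5: fill(B) -> (A=10 B=11)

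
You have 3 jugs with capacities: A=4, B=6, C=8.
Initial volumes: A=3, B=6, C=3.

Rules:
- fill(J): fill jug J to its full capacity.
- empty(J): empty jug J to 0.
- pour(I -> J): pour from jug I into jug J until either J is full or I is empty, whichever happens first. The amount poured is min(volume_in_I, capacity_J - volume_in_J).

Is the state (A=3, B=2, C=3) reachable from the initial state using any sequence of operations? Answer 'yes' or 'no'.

BFS explored all 210 reachable states.
Reachable set includes: (0,0,0), (0,0,1), (0,0,2), (0,0,3), (0,0,4), (0,0,5), (0,0,6), (0,0,7), (0,0,8), (0,1,0), (0,1,1), (0,1,2) ...
Target (A=3, B=2, C=3) not in reachable set → no.

Answer: no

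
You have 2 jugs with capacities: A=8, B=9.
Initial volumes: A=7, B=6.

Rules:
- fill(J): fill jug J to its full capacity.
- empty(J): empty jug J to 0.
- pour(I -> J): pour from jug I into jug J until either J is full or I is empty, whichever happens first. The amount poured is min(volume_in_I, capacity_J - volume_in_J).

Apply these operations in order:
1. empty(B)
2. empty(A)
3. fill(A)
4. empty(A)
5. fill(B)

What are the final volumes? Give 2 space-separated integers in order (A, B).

Answer: 0 9

Derivation:
Step 1: empty(B) -> (A=7 B=0)
Step 2: empty(A) -> (A=0 B=0)
Step 3: fill(A) -> (A=8 B=0)
Step 4: empty(A) -> (A=0 B=0)
Step 5: fill(B) -> (A=0 B=9)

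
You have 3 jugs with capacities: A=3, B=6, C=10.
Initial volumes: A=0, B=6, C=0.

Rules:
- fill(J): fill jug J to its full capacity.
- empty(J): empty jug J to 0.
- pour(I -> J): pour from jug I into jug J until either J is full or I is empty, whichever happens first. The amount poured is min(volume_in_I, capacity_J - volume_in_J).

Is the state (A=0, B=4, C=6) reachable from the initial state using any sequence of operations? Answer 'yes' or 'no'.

Answer: yes

Derivation:
BFS from (A=0, B=6, C=0):
  1. fill(A) -> (A=3 B=6 C=0)
  2. empty(B) -> (A=3 B=0 C=0)
  3. fill(C) -> (A=3 B=0 C=10)
  4. pour(C -> B) -> (A=3 B=6 C=4)
  5. empty(B) -> (A=3 B=0 C=4)
  6. pour(C -> B) -> (A=3 B=4 C=0)
  7. pour(A -> C) -> (A=0 B=4 C=3)
  8. fill(A) -> (A=3 B=4 C=3)
  9. pour(A -> C) -> (A=0 B=4 C=6)
Target reached → yes.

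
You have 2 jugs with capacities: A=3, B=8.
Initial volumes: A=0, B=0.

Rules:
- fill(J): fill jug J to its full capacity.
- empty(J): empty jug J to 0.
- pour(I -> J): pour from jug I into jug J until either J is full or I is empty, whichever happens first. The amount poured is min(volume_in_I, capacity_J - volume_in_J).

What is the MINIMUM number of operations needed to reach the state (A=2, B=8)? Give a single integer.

BFS from (A=0, B=0). One shortest path:
  1. fill(B) -> (A=0 B=8)
  2. pour(B -> A) -> (A=3 B=5)
  3. empty(A) -> (A=0 B=5)
  4. pour(B -> A) -> (A=3 B=2)
  5. empty(A) -> (A=0 B=2)
  6. pour(B -> A) -> (A=2 B=0)
  7. fill(B) -> (A=2 B=8)
Reached target in 7 moves.

Answer: 7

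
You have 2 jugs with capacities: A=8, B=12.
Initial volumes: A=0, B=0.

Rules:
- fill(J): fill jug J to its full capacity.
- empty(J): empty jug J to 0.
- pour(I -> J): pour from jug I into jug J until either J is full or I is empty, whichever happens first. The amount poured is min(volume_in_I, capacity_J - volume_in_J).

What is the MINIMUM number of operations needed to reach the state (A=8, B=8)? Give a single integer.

BFS from (A=0, B=0). One shortest path:
  1. fill(A) -> (A=8 B=0)
  2. pour(A -> B) -> (A=0 B=8)
  3. fill(A) -> (A=8 B=8)
Reached target in 3 moves.

Answer: 3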